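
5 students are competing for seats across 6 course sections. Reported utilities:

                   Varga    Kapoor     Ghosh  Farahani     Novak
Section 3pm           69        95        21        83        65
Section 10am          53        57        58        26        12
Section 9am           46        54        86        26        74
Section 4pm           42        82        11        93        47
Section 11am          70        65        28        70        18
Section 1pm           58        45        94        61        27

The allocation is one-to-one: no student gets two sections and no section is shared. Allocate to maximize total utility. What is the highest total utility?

This is a one-to-one assignment (maximum-weight bipartite matching).
Optimal: Varga→Section 11am (70 points), Kapoor→Section 3pm (95 points), Ghosh→Section 1pm (94 points), Farahani→Section 4pm (93 points), Novak→Section 9am (74 points) — total 70+95+94+93+74 = 426 points.

Maximum total: 426 points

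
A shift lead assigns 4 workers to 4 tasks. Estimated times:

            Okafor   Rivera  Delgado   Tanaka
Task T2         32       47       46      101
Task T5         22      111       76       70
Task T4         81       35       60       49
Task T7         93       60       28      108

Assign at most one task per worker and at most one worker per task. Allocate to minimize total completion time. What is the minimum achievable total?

Min total: 146 min

Optimal: Okafor→Task T5 (22 min), Rivera→Task T2 (47 min), Delgado→Task T7 (28 min), Tanaka→Task T4 (49 min) — total 22+47+28+49 = 146 min.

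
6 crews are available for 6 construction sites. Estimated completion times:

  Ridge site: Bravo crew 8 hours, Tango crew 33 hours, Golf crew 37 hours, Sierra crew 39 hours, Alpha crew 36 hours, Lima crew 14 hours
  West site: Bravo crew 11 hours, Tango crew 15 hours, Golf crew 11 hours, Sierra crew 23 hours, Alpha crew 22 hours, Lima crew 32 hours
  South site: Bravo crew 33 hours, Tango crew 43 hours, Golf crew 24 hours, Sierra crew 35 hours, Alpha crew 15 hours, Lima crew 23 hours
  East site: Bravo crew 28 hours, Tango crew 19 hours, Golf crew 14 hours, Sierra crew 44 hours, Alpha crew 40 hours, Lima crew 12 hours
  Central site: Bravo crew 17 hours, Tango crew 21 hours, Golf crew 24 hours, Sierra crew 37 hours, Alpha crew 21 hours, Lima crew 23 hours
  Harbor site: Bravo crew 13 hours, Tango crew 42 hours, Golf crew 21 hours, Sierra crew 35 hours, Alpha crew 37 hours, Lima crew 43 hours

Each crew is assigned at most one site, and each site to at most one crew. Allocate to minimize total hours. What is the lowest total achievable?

This is the linear assignment problem.
Optimal: Bravo crew→Ridge site (8 hours), Tango crew→Central site (21 hours), Golf crew→Harbor site (21 hours), Sierra crew→West site (23 hours), Alpha crew→South site (15 hours), Lima crew→East site (12 hours) — total 8+21+21+23+15+12 = 100 hours.
Row-greedy (each crew in turn takes its cheapest remaining site) gives 136 hours, worse by 36.
No other one-to-one assignment undercuts 100 hours.

Minimum total: 100 hours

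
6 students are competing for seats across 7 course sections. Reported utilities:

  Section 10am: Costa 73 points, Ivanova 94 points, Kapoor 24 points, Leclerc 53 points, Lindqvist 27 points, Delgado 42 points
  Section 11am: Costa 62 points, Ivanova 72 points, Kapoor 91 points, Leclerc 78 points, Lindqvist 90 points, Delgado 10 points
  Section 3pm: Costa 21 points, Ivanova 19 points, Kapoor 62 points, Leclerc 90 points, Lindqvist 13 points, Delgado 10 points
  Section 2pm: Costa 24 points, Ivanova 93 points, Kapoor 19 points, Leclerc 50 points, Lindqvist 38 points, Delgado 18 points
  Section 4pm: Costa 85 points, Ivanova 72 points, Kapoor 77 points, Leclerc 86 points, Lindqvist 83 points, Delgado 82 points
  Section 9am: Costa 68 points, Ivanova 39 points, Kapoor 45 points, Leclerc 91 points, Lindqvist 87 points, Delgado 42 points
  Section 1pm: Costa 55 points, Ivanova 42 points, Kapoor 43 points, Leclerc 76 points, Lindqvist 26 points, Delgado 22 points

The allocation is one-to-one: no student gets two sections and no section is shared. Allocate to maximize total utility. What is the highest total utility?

Max total: 516 points

This is the linear assignment problem.
Optimal: Costa→Section 10am (73 points), Ivanova→Section 2pm (93 points), Kapoor→Section 11am (91 points), Leclerc→Section 3pm (90 points), Lindqvist→Section 9am (87 points), Delgado→Section 4pm (82 points) — total 73+93+91+90+87+82 = 516 points.
Column-greedy (each section in turn goes to its best remaining student) gives 440 points, worse by 76.
Next-best assignment: Costa→Section 10am, Ivanova→Section 2pm, Kapoor→Section 11am, Leclerc→Section 1pm, Lindqvist→Section 9am, Delgado→Section 4pm = 502 points.
Swapping Costa↔Ivanova (Costa→Section 2pm 24 points, Ivanova→Section 10am 94 points) loses 48.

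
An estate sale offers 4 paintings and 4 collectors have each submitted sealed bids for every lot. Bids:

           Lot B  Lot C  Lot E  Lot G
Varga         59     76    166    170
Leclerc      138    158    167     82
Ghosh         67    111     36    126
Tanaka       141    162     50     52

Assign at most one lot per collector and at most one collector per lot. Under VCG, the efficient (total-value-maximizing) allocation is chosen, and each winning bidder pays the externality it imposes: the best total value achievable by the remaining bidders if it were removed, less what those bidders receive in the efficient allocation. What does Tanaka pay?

Efficient allocation: Varga→Lot E ($166), Leclerc→Lot B ($138), Ghosh→Lot G ($126), Tanaka→Lot C ($162); total welfare W = $592.
Tanaka receives Lot C at value $162, so the others get W − 162 = $430.
Without Tanaka: best allocation of the remaining 3 bidders over all 4 lots is Varga→Lot E ($166), Leclerc→Lot C ($158), Ghosh→Lot G ($126), total $450.
VCG payment = (others' best without Tanaka) − (others' welfare with Tanaka) = 450 − 430 = $20.

Tanaka pays $20.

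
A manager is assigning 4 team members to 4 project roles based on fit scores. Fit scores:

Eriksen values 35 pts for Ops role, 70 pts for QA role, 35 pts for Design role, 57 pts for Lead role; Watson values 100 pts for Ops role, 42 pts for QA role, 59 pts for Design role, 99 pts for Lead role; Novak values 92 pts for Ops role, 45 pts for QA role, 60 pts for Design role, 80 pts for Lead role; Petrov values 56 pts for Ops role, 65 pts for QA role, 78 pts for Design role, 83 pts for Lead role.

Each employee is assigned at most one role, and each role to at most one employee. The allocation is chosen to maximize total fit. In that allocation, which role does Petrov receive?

Optimal: Eriksen→QA role (70 pts), Watson→Lead role (99 pts), Novak→Ops role (92 pts), Petrov→Design role (78 pts) — total 70+99+92+78 = 339 pts.
Max-entry greedy (repeatedly take the single best remaining cell) gives 313 pts, worse by 26.
Every other assignment is strictly worse.
Petrov's own top role is Lead role (83 pts), but forcing Petrov→Lead role and reassigning the rest optimally gives only 313 pts — worse by 26.

Petrov receives Design role.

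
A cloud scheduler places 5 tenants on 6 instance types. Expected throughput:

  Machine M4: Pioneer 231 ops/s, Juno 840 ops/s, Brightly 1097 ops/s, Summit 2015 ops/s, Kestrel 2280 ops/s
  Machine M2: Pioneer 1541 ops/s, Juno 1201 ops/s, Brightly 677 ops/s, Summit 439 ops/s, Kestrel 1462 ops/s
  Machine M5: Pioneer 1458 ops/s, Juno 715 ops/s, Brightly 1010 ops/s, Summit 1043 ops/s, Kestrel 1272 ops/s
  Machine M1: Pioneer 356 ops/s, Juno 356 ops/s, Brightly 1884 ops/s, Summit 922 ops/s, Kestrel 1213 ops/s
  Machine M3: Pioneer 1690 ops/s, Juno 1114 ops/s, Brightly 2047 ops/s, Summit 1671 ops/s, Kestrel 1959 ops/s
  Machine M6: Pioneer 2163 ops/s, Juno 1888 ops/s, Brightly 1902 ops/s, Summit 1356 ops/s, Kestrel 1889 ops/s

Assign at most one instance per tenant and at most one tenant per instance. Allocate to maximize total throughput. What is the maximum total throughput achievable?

Optimal: Pioneer→Machine M2 (1541 ops/s), Juno→Machine M6 (1888 ops/s), Brightly→Machine M1 (1884 ops/s), Summit→Machine M4 (2015 ops/s), Kestrel→Machine M3 (1959 ops/s) — total 1541+1888+1884+2015+1959 = 9287 ops/s.
Row-greedy (each tenant in turn takes its best remaining instance) gives 8698 ops/s, worse by 589.

Max total: 9287 ops/s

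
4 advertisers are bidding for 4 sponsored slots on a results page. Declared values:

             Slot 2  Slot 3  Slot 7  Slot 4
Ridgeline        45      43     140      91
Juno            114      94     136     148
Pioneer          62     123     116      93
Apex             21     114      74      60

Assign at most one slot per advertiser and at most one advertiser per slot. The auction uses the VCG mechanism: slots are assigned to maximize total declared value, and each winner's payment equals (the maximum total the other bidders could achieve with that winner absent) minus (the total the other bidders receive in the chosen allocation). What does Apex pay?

Apex pays $61.

Efficient allocation: Ridgeline→Slot 7 ($140), Juno→Slot 4 ($148), Pioneer→Slot 2 ($62), Apex→Slot 3 ($114); total welfare W = $464.
Apex receives Slot 3 at value $114, so the others get W − 114 = $350.
Without Apex: best allocation of the remaining 3 bidders over all 4 slots is Ridgeline→Slot 7 ($140), Juno→Slot 4 ($148), Pioneer→Slot 3 ($123), total $411.
VCG payment = (others' best without Apex) − (others' welfare with Apex) = 411 − 350 = $61.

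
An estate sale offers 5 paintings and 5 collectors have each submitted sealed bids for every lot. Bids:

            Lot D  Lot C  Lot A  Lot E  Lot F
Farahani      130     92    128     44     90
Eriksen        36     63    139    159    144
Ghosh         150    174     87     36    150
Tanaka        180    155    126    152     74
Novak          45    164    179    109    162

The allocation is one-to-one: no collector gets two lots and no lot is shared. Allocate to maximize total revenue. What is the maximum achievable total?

Max total: $803

Optimal: Farahani→Lot A ($128), Eriksen→Lot E ($159), Ghosh→Lot C ($174), Tanaka→Lot D ($180), Novak→Lot F ($162) — total 128+159+174+180+162 = $803.
Max-entry greedy (repeatedly take the single best remaining cell) gives $782, worse by 21.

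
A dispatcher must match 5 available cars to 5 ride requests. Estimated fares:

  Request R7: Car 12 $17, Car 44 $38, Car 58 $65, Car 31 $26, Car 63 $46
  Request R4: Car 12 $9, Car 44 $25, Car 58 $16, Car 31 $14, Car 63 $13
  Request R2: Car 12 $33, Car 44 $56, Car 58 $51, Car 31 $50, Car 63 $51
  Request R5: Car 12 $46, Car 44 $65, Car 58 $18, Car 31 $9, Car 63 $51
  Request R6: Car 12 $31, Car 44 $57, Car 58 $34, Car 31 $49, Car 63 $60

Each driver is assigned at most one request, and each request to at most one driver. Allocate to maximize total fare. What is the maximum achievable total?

Optimal: Car 12→Request R4 ($9), Car 44→Request R5 ($65), Car 58→Request R7 ($65), Car 31→Request R2 ($50), Car 63→Request R6 ($60) — total 9+65+65+50+60 = $249.
Next-best assignment: Car 12→Request R5, Car 44→Request R4, Car 58→Request R7, Car 31→Request R2, Car 63→Request R6 = $246.
Swapping Car 31↔Car 44 (Car 31→Request R5 $9, Car 44→Request R2 $56) loses 50.
Every other assignment is strictly worse.

Max total: $249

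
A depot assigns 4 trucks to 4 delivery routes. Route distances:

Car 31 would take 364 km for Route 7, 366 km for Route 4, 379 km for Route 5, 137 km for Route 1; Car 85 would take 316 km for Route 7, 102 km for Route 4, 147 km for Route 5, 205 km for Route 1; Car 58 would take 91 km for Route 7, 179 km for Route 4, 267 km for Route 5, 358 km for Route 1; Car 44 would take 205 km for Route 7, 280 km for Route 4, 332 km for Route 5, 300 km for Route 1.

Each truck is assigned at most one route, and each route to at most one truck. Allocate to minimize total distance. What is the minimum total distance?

Optimal: Car 31→Route 1 (137 km), Car 85→Route 5 (147 km), Car 58→Route 7 (91 km), Car 44→Route 4 (280 km) — total 137+147+91+280 = 655 km.
Swapping Car 58↔Car 44 (Car 58→Route 4 179 km, Car 44→Route 7 205 km) adds 13.
Every other assignment is strictly worse.

Min total: 655 km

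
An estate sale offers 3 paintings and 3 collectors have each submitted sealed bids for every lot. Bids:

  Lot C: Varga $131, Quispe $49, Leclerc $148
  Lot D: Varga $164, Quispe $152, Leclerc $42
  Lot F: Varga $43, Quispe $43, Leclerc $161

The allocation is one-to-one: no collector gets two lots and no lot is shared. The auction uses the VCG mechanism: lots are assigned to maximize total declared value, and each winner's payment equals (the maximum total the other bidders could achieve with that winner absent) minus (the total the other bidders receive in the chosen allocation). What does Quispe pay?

Efficient allocation: Varga→Lot C ($131), Quispe→Lot D ($152), Leclerc→Lot F ($161); total welfare W = $444.
Quispe receives Lot D at value $152, so the others get W − 152 = $292.
Without Quispe: best allocation of the remaining 2 bidders over all 3 lots is Varga→Lot D ($164), Leclerc→Lot F ($161), total $325.
VCG payment = (others' best without Quispe) − (others' welfare with Quispe) = 325 − 292 = $33.

Quispe pays $33.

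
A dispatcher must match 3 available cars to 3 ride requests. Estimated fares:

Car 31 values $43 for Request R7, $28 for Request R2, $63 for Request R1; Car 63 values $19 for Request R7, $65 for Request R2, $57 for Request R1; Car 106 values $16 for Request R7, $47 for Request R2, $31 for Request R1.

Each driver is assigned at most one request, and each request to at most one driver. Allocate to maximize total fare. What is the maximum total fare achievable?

Treat this as an assignment problem: match each driver to one request.
Optimal: Car 31→Request R7 ($43), Car 63→Request R1 ($57), Car 106→Request R2 ($47) — total 43+57+47 = $147.
Row-greedy (each driver in turn takes its best remaining request) gives $144, worse by 3.
Next-best assignment: Car 31→Request R1, Car 63→Request R2, Car 106→Request R7 = $144.
Swapping Car 63↔Car 31 (Car 63→Request R7 $19, Car 31→Request R1 $63) loses 18.
Every other assignment is strictly worse.

Maximum total: $147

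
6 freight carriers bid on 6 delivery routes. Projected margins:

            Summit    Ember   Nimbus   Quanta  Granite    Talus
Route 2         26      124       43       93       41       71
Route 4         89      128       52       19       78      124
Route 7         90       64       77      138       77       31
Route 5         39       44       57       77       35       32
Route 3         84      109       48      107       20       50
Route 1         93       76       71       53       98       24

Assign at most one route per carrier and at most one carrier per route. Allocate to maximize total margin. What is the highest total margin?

Optimal: Summit→Route 3 ($84k), Ember→Route 2 ($124k), Nimbus→Route 5 ($57k), Quanta→Route 7 ($138k), Granite→Route 1 ($98k), Talus→Route 4 ($124k) — total 84+124+57+138+98+124 = $625k.
Row-greedy (each carrier in turn takes its best remaining route) gives $478k, worse by 147.
Next-best assignment: Summit→Route 7, Ember→Route 2, Nimbus→Route 5, Quanta→Route 3, Granite→Route 1, Talus→Route 4 = $600k.
Swapping Granite↔Talus (Granite→Route 4 $78k, Talus→Route 1 $24k) loses 120.
Checked against all permutations: $625k is optimal.

Max total: $625k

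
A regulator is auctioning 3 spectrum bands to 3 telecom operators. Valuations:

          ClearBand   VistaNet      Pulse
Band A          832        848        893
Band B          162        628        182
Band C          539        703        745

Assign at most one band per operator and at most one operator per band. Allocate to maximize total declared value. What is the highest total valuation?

Optimal: ClearBand→Band A ($832M), VistaNet→Band B ($628M), Pulse→Band C ($745M) — total 832+628+745 = $2205M.
Row-greedy (each operator in turn takes its best remaining band) gives $1717M, worse by 488.
Next-best assignment: ClearBand→Band C, VistaNet→Band B, Pulse→Band A = $2060M.
Swapping Pulse↔ClearBand (Pulse→Band A $893M, ClearBand→Band C $539M) loses 145.

Max total: $2205M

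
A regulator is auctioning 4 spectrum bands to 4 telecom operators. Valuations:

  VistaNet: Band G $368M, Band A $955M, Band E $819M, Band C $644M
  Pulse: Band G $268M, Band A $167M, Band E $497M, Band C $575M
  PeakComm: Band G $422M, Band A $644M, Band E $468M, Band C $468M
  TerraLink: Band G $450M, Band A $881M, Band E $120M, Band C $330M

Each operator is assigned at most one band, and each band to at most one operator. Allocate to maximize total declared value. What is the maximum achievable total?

Max total: $2697M

Optimal: VistaNet→Band E ($819M), Pulse→Band C ($575M), PeakComm→Band G ($422M), TerraLink→Band A ($881M) — total 819+575+422+881 = $2697M.
Column-greedy (each band in turn goes to its best remaining operator) gives $2370M, worse by 327.
Next-best assignment: VistaNet→Band E, Pulse→Band C, PeakComm→Band A, TerraLink→Band G = $2488M.
Swapping VistaNet↔PeakComm (VistaNet→Band G $368M, PeakComm→Band E $468M) loses 405.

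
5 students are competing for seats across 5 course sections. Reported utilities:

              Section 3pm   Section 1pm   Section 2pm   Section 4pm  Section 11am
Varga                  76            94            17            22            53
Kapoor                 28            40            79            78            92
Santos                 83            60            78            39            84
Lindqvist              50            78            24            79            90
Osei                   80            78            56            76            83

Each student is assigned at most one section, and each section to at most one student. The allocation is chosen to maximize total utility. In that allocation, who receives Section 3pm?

Optimal: Varga→Section 1pm (94 points), Kapoor→Section 11am (92 points), Santos→Section 2pm (78 points), Lindqvist→Section 4pm (79 points), Osei→Section 3pm (80 points) — total 94+92+78+79+80 = 423 points.
Column-greedy (each section in turn goes to its best remaining student) gives 418 points, worse by 5.
Swapping Santos↔Osei (Santos→Section 3pm 83 points, Osei→Section 2pm 56 points) loses 19.
Osei's own top section is Section 11am (83 points), but forcing Osei→Section 11am and reassigning the rest optimally gives only 418 points — worse by 5.

Osei receives Section 3pm.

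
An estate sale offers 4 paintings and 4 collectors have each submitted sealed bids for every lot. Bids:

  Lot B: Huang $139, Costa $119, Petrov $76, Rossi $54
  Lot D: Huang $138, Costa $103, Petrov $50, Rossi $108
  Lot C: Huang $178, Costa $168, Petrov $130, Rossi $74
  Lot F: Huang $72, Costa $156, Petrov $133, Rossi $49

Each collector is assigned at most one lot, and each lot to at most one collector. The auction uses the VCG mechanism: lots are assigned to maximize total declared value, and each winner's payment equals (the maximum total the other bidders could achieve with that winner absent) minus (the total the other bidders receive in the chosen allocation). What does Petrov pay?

Petrov pays $27.

Efficient allocation: Huang→Lot B ($139), Costa→Lot C ($168), Petrov→Lot F ($133), Rossi→Lot D ($108); total welfare W = $548.
Petrov receives Lot F at value $133, so the others get W − 133 = $415.
Without Petrov: best allocation of the remaining 3 bidders over all 4 lots is Huang→Lot C ($178), Costa→Lot F ($156), Rossi→Lot D ($108), total $442.
VCG payment = (others' best without Petrov) − (others' welfare with Petrov) = 442 − 415 = $27.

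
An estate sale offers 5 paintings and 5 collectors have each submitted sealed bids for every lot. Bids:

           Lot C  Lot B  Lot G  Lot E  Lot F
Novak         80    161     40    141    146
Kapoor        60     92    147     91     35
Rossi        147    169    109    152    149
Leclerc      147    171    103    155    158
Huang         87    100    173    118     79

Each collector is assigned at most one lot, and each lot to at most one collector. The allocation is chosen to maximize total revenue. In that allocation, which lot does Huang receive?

Huang receives Lot E.

Optimal: Novak→Lot B ($161), Kapoor→Lot G ($147), Rossi→Lot C ($147), Leclerc→Lot F ($158), Huang→Lot E ($118) — total 161+147+147+158+118 = $731.
Row-greedy (each collector in turn takes its best remaining lot) gives $705, worse by 26.
Next-best assignment: Novak→Lot B, Kapoor→Lot E, Rossi→Lot C, Leclerc→Lot F, Huang→Lot G = $730.
Every other assignment is strictly worse.
Huang's own top lot is Lot G ($173), but forcing Huang→Lot G and reassigning the rest optimally gives only $730 — worse by 1.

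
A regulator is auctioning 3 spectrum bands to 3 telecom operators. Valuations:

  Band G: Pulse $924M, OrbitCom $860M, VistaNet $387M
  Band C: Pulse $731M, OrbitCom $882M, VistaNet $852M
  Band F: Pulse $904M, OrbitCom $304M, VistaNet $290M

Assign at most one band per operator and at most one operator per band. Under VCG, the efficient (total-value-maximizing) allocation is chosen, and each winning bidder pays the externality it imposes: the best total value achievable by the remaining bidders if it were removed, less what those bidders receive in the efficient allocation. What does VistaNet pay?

VistaNet pays $42M.

Efficient allocation: Pulse→Band F ($904M), OrbitCom→Band G ($860M), VistaNet→Band C ($852M); total welfare W = $2616M.
VistaNet receives Band C at value $852M, so the others get W − 852 = $1764M.
Without VistaNet: best allocation of the remaining 2 bidders over all 3 bands is Pulse→Band G ($924M), OrbitCom→Band C ($882M), total $1806M.
VCG payment = (others' best without VistaNet) − (others' welfare with VistaNet) = 1806 − 1764 = $42M.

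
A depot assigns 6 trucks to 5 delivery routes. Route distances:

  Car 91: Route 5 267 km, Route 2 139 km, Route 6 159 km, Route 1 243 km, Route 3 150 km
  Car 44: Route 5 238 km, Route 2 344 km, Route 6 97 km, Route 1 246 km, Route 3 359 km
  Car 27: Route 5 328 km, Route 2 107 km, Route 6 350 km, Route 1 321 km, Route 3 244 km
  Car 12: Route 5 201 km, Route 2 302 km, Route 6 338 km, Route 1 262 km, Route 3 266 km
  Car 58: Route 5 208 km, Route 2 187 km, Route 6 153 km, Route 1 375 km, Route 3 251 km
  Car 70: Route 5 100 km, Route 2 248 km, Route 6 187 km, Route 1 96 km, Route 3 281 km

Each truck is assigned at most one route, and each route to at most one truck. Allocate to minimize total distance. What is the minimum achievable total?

Min total: 651 km

Optimal: Car 12→Route 5 (201 km), Car 27→Route 2 (107 km), Car 44→Route 6 (97 km), Car 70→Route 1 (96 km), Car 91→Route 3 (150 km) — total 201+107+97+96+150 = 651 km.
Row-greedy (each truck in turn takes its cheapest remaining route) gives 1056 km, worse by 405.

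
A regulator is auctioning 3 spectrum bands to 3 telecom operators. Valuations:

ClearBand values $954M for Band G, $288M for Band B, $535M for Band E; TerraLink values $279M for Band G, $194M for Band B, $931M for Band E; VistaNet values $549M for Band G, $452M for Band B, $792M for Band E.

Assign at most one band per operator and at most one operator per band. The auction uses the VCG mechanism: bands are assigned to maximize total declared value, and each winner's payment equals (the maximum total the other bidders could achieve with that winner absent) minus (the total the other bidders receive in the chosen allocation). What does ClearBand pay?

Efficient allocation: ClearBand→Band G ($954M), TerraLink→Band E ($931M), VistaNet→Band B ($452M); total welfare W = $2337M.
ClearBand receives Band G at value $954M, so the others get W − 954 = $1383M.
Without ClearBand: best allocation of the remaining 2 bidders over all 3 bands is TerraLink→Band E ($931M), VistaNet→Band G ($549M), total $1480M.
VCG payment = (others' best without ClearBand) − (others' welfare with ClearBand) = 1480 − 1383 = $97M.

ClearBand pays $97M.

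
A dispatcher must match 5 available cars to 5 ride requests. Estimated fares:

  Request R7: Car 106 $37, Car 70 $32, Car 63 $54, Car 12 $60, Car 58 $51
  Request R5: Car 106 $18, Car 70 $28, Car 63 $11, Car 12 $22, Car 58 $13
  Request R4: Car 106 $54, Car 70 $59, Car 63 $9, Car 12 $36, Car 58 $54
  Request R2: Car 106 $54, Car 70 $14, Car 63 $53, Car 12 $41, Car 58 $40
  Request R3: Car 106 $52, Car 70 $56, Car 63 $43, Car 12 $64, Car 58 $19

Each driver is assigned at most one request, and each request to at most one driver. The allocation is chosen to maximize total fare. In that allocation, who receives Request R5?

Car 70 receives Request R5.

Optimal: Car 106→Request R2 ($54), Car 70→Request R5 ($28), Car 63→Request R7 ($54), Car 12→Request R3 ($64), Car 58→Request R4 ($54) — total 54+28+54+64+54 = $254.
Column-greedy (each request in turn goes to its best remaining driver) gives $214, worse by 40.
Every other assignment is strictly worse.
Car 70's own top request is Request R4 ($59), but forcing Car 70→Request R4 and reassigning the rest optimally gives only $245 — worse by 9.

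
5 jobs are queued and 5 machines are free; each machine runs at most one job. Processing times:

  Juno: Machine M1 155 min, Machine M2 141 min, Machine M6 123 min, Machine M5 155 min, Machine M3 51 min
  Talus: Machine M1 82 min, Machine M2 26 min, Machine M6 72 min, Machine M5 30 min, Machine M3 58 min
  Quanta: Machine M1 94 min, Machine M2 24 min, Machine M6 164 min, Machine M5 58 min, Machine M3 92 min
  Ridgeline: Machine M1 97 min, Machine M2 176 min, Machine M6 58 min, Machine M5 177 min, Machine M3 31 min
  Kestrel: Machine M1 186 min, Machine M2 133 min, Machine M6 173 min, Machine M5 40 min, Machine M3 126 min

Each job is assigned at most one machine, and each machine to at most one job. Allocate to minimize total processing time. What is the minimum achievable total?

Min total: 255 min

This is a one-to-one assignment (minimum-cost bipartite matching).
Optimal: Juno→Machine M3 (51 min), Talus→Machine M1 (82 min), Quanta→Machine M2 (24 min), Ridgeline→Machine M6 (58 min), Kestrel→Machine M5 (40 min) — total 51+82+24+58+40 = 255 min.
Min-entry greedy (repeatedly take the single cheapest remaining cell) gives 394 min, worse by 139.
Next-best assignment: Juno→Machine M3, Talus→Machine M2, Quanta→Machine M1, Ridgeline→Machine M6, Kestrel→Machine M5 = 269 min.
Swapping Juno↔Talus (Juno→Machine M1 155 min, Talus→Machine M3 58 min) adds 80.
Checked against all permutations: 255 min is optimal.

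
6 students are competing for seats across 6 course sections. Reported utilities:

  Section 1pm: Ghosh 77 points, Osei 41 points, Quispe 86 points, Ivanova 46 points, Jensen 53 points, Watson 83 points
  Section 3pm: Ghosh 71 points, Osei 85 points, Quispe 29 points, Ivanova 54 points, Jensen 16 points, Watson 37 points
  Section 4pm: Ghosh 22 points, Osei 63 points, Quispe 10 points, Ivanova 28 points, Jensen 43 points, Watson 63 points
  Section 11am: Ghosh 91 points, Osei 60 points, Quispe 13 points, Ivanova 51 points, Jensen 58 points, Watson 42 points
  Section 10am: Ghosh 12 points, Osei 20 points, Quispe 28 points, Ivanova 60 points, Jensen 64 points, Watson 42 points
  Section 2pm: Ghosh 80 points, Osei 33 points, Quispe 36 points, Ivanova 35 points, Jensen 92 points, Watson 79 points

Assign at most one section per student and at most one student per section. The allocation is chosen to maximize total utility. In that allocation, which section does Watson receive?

Optimal: Ghosh→Section 11am (91 points), Osei→Section 3pm (85 points), Quispe→Section 1pm (86 points), Ivanova→Section 10am (60 points), Jensen→Section 2pm (92 points), Watson→Section 4pm (63 points) — total 91+85+86+60+92+63 = 477 points.
Column-greedy (each section in turn goes to its best remaining student) gives 424 points, worse by 53.
Checked against all permutations: 477 points is optimal.
Watson's own top section is Section 1pm (83 points), but forcing Watson→Section 1pm and reassigning the rest optimally gives only 421 points — worse by 56.

Watson receives Section 4pm.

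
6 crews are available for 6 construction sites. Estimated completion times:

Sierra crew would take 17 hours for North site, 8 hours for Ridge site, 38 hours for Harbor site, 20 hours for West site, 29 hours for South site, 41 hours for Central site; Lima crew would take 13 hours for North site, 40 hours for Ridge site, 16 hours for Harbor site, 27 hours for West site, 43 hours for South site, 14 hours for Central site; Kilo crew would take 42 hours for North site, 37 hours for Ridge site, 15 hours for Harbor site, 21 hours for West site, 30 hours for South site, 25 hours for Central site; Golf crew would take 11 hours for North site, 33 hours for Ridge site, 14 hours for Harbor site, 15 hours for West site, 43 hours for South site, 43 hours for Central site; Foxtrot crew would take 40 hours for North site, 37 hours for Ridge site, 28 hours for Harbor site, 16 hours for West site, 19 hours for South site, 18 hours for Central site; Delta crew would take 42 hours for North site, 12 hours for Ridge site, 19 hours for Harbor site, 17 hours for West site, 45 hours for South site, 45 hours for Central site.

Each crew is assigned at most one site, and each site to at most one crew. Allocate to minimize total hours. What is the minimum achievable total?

Min total: 84 hours

This is the linear assignment problem.
Optimal: Sierra crew→Ridge site (8 hours), Lima crew→Central site (14 hours), Kilo crew→Harbor site (15 hours), Golf crew→North site (11 hours), Foxtrot crew→South site (19 hours), Delta crew→West site (17 hours) — total 8+14+15+11+19+17 = 84 hours.
Min-entry greedy (repeatedly take the single cheapest remaining cell) gives 109 hours, worse by 25.
Next-best assignment: Sierra crew→West site, Lima crew→Central site, Kilo crew→Harbor site, Golf crew→North site, Foxtrot crew→South site, Delta crew→Ridge site = 91 hours.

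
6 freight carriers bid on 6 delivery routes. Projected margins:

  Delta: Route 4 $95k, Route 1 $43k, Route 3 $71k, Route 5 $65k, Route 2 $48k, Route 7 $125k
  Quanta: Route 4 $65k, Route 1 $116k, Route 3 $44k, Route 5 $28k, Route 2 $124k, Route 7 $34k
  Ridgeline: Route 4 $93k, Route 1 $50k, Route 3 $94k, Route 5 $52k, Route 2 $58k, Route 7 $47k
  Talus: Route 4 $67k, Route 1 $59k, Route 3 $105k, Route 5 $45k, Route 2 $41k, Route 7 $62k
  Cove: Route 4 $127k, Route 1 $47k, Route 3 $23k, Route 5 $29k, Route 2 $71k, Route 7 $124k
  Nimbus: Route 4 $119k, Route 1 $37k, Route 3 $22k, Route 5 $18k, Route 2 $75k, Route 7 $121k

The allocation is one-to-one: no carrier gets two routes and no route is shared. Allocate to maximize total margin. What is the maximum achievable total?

Maximum total: $600k

Treat this as an assignment problem: match each carrier to one route.
Optimal: Delta→Route 7 ($125k), Quanta→Route 1 ($116k), Ridgeline→Route 5 ($52k), Talus→Route 3 ($105k), Cove→Route 4 ($127k), Nimbus→Route 2 ($75k) — total 125+116+52+105+127+75 = $600k.
Max-entry greedy (repeatedly take the single best remaining cell) gives $570k, worse by 30.
Next-best assignment: Delta→Route 5, Quanta→Route 1, Ridgeline→Route 2, Talus→Route 3, Cove→Route 4, Nimbus→Route 7 = $592k.
Swapping Nimbus↔Quanta (Nimbus→Route 1 $37k, Quanta→Route 2 $124k) loses 30.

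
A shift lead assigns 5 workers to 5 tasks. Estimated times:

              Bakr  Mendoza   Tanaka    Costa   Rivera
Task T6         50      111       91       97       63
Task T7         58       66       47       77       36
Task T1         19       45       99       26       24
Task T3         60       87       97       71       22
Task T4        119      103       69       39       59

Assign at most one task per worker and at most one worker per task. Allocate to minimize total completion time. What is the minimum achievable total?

Min total: 203 min

Optimal: Bakr→Task T6 (50 min), Mendoza→Task T1 (45 min), Tanaka→Task T7 (47 min), Costa→Task T4 (39 min), Rivera→Task T3 (22 min) — total 50+45+47+39+22 = 203 min.
Column-greedy (each task in turn goes to its cheapest remaining worker) gives 268 min, worse by 65.
Checked against all permutations: 203 min is optimal.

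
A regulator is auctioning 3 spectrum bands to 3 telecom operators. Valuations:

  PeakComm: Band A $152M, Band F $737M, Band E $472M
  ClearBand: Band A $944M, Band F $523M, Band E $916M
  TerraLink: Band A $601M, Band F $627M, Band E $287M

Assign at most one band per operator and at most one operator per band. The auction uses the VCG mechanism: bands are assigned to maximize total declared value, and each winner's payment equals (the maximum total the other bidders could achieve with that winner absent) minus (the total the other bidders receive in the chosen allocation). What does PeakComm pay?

Efficient allocation: PeakComm→Band F ($737M), ClearBand→Band E ($916M), TerraLink→Band A ($601M); total welfare W = $2254M.
PeakComm receives Band F at value $737M, so the others get W − 737 = $1517M.
Without PeakComm: best allocation of the remaining 2 bidders over all 3 bands is ClearBand→Band A ($944M), TerraLink→Band F ($627M), total $1571M.
VCG payment = (others' best without PeakComm) − (others' welfare with PeakComm) = 1571 − 1517 = $54M.

PeakComm pays $54M.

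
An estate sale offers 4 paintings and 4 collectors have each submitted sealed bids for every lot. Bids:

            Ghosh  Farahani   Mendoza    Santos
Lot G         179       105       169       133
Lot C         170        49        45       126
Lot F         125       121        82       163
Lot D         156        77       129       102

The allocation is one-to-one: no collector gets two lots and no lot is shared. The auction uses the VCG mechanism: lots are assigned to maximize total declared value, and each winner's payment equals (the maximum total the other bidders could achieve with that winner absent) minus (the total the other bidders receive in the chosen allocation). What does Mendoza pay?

Mendoza pays $28.

Efficient allocation: Ghosh→Lot C ($170), Farahani→Lot D ($77), Mendoza→Lot G ($169), Santos→Lot F ($163); total welfare W = $579.
Mendoza receives Lot G at value $169, so the others get W − 169 = $410.
Without Mendoza: best allocation of the remaining 3 bidders over all 4 lots is Ghosh→Lot C ($170), Farahani→Lot G ($105), Santos→Lot F ($163), total $438.
VCG payment = (others' best without Mendoza) − (others' welfare with Mendoza) = 438 − 410 = $28.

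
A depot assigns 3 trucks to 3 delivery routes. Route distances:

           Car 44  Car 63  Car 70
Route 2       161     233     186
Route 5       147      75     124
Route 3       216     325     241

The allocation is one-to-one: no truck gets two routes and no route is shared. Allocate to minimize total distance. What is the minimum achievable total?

This is the linear assignment problem.
Optimal: Car 44→Route 2 (161 km), Car 63→Route 5 (75 km), Car 70→Route 3 (241 km) — total 161+75+241 = 477 km.
Row-greedy (each truck in turn takes its cheapest remaining route) gives 621 km, worse by 144.
Checked against all permutations: 477 km is optimal.

Min total: 477 km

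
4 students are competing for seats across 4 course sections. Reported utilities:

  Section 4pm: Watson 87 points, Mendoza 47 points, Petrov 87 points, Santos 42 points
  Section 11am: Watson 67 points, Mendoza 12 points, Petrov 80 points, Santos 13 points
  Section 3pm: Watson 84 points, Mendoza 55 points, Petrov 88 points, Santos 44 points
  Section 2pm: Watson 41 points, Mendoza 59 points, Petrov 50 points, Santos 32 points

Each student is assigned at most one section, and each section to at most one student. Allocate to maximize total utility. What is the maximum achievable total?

Max total: 270 points

Optimal: Watson→Section 4pm (87 points), Mendoza→Section 2pm (59 points), Petrov→Section 11am (80 points), Santos→Section 3pm (44 points) — total 87+59+80+44 = 270 points.
Max-entry greedy (repeatedly take the single best remaining cell) gives 247 points, worse by 23.
No other one-to-one assignment exceeds 270 points.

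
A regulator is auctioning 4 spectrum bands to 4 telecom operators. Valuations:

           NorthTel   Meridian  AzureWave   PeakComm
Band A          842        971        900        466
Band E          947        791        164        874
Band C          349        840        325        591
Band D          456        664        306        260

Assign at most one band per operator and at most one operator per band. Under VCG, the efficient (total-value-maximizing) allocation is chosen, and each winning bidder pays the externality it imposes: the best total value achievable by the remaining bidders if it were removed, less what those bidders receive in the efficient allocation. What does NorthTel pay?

NorthTel pays $459M.

Efficient allocation: NorthTel→Band E ($947M), Meridian→Band D ($664M), AzureWave→Band A ($900M), PeakComm→Band C ($591M); total welfare W = $3102M.
NorthTel receives Band E at value $947M, so the others get W − 947 = $2155M.
Without NorthTel: best allocation of the remaining 3 bidders over all 4 bands is Meridian→Band C ($840M), AzureWave→Band A ($900M), PeakComm→Band E ($874M), total $2614M.
VCG payment = (others' best without NorthTel) − (others' welfare with NorthTel) = 2614 − 2155 = $459M.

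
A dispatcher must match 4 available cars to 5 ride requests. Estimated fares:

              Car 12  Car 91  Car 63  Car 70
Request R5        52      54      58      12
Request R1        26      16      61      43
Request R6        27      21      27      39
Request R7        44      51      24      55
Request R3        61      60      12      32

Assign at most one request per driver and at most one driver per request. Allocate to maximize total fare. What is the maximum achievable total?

Maximum total: $231

Optimal: Car 12→Request R3 ($61), Car 91→Request R5 ($54), Car 63→Request R1 ($61), Car 70→Request R7 ($55) — total 61+54+61+55 = $231.
Column-greedy (each request in turn goes to its best remaining driver) gives $179, worse by 52.
No other one-to-one assignment exceeds $231.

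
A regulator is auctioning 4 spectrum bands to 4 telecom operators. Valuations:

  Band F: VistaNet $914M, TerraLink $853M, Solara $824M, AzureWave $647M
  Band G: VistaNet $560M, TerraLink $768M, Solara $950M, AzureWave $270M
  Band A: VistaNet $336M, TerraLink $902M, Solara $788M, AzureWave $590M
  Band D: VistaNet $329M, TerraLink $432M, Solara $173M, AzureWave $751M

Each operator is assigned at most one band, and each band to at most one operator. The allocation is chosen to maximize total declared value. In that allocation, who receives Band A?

Optimal: VistaNet→Band F ($914M), TerraLink→Band A ($902M), Solara→Band G ($950M), AzureWave→Band D ($751M) — total 914+902+950+751 = $3517M.
Checked against all permutations: $3517M is optimal.

TerraLink receives Band A.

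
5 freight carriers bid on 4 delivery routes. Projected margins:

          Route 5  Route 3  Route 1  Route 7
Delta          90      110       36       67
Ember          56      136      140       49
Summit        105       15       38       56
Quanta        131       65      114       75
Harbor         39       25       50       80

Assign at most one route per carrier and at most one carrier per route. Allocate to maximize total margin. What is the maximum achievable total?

This is the linear assignment problem.
Optimal: Quanta→Route 5 ($131k), Delta→Route 3 ($110k), Ember→Route 1 ($140k), Harbor→Route 7 ($80k) — total 131+110+140+80 = $461k.
Row-greedy (each carrier in turn takes its best remaining route) gives $430k, worse by 31.
Next-best assignment: Quanta→Route 5, Delta→Route 3, Ember→Route 1, Summit→Route 7 = $437k.
Checked against all permutations: $461k is optimal.

Max total: $461k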